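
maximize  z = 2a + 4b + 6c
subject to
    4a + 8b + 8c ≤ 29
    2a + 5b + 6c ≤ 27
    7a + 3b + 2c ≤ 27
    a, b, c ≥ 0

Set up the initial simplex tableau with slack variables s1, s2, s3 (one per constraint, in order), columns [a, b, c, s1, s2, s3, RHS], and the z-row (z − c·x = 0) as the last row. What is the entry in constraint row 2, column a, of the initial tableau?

2

Constraint 2 has coefficient 2 on a.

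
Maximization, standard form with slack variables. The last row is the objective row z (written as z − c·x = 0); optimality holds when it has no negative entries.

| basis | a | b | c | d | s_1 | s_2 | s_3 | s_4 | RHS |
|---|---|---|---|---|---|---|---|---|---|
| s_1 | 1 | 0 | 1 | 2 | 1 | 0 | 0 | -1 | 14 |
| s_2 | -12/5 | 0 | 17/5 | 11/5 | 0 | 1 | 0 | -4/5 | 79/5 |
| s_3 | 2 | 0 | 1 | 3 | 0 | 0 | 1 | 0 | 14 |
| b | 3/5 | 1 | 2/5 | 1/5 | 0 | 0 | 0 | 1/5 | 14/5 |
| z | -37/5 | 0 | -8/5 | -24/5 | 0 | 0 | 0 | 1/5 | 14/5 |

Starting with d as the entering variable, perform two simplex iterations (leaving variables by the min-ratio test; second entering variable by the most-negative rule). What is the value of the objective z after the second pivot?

42

Ratio test on column d — row 1: 14/2 = 7; row 2: (79/5)/(11/5) = 79/11; row 3: 14/3 = 14/3; row 4: (14/5)/(1/5) = 14. Minimum is 14/3 at row 3 (s_3 leaves); pivot element 3.
Pivot on row 3; the z-row RHS becomes 14/5 − (-24/5)·(14/3) = 126/5.
Next entering variable (most negative z-row entry -21/5): a.
Ratio test on column a — row 1: entry -1/3 ≤ 0; row 2: entry -58/15 ≤ 0; row 3: (14/3)/(2/3) = 7; row 4: (28/15)/(7/15) = 4. Minimum is 4 at row 4 (b leaves); pivot element 7/15.
After the second pivot the z-row RHS is 126/5 − (-21/5)·4 = 42.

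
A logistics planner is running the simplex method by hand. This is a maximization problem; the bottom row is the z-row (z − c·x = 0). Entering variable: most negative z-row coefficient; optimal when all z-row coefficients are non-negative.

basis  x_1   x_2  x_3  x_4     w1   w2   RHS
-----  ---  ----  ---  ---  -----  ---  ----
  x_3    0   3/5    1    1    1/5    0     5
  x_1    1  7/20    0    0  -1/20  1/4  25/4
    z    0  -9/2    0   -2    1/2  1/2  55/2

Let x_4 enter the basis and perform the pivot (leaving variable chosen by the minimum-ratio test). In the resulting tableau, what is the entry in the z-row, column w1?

9/10

Ratio test on column x_4 — row 1: 5/1 = 5; row 2: entry 0 ≤ 0. Minimum is 5 at row 1 (x_3 leaves); pivot element 1.
Divide row 1 by 1; eliminate column x_4 from the other rows.
z-row update in column w1: 1/2 − (-2)·(1/5) = 9/10.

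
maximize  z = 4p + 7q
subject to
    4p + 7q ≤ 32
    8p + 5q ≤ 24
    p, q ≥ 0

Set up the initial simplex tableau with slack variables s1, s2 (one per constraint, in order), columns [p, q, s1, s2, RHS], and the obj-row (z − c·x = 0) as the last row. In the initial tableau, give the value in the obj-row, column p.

-4

The obj-row carries the negated objective coefficients: the p entry is -4.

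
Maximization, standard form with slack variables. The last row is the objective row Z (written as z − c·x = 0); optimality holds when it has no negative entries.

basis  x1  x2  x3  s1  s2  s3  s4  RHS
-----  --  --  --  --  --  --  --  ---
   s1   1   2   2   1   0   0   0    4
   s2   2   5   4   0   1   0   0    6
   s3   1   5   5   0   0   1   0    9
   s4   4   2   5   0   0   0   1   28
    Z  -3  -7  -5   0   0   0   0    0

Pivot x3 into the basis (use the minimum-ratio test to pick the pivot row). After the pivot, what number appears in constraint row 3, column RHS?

Ratio test on column x3 — row 1: 4/2 = 2; row 2: 6/4 = 3/2; row 3: 9/5 = 9/5; row 4: 28/5 = 28/5. Minimum is 3/2 at row 2 (s2 leaves); pivot element 4.
Divide row 2 by 4; eliminate column x3 from the other rows.
Row 3 update in column RHS: 9 − 5·(3/2) = 3/2.

3/2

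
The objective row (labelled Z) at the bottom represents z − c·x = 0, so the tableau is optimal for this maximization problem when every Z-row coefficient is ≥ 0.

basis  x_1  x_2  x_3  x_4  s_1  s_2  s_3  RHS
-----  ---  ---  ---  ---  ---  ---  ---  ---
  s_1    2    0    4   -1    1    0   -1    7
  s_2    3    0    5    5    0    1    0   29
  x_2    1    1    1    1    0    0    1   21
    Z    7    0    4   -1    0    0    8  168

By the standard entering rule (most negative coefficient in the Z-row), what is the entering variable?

Negative Z-row entries: x_4: -1.
The most negative is -1 in column x_4, so x_4 enters.

x_4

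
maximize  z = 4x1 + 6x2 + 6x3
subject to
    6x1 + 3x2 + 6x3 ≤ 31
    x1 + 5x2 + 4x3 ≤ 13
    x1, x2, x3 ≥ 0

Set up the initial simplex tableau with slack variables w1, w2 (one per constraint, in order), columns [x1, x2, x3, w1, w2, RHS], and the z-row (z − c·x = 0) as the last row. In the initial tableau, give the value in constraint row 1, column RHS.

31

The RHS of constraint 1 is b_1 = 31.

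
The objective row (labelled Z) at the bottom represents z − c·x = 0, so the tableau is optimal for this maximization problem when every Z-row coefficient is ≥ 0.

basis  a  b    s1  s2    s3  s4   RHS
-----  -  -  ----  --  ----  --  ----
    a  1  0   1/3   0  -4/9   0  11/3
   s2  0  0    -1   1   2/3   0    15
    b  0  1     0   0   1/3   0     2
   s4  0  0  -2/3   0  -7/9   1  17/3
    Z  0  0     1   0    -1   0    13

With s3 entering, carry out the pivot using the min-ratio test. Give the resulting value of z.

Ratio test on column s3 — row 1: entry -4/9 ≤ 0; row 2: 15/(2/3) = 45/2; row 3: 2/(1/3) = 6; row 4: entry -7/9 ≤ 0. Minimum is 6 at row 3 (b leaves); pivot element 1/3.
Pivot on row 3; the Z-row RHS becomes 13 − (-1)·6 = 19.

19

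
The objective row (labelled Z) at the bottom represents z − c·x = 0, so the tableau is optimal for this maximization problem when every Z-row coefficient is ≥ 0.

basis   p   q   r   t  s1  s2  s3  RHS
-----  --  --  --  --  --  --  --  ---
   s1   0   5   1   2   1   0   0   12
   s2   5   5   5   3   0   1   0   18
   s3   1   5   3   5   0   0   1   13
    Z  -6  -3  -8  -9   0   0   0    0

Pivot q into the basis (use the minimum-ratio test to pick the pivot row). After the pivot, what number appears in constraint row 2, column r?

4

Ratio test on column q — row 1: 12/5 = 12/5; row 2: 18/5 = 18/5; row 3: 13/5 = 13/5. Minimum is 12/5 at row 1 (s1 leaves); pivot element 5.
Divide row 1 by 5; eliminate column q from the other rows.
Row 2 update in column r: 5 − 5·(1/5) = 4.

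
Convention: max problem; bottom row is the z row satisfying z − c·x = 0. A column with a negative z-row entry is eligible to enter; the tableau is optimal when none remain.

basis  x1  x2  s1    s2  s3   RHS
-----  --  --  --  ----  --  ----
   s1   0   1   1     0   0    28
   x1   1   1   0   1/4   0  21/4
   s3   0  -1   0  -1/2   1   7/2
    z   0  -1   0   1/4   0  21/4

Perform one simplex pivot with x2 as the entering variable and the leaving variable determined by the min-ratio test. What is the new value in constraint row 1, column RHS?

Ratio test on column x2 — row 1: 28/1 = 28; row 2: (21/4)/1 = 21/4; row 3: entry -1 ≤ 0. Minimum is 21/4 at row 2 (x1 leaves); pivot element 1.
Divide row 2 by 1; eliminate column x2 from the other rows.
Row 1 update in column RHS: 28 − 1·(21/4) = 91/4.

91/4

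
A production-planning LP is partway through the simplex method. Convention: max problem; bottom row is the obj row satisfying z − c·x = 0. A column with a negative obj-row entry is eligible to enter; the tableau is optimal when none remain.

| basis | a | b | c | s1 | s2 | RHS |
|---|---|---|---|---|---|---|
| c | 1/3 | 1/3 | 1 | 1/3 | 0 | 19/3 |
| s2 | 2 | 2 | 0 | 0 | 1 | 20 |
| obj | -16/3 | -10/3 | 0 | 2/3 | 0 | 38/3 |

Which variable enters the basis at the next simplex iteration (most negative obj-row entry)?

a

Negative obj-row entries: a: -16/3, b: -10/3.
The most negative is -16/3 in column a, so a enters.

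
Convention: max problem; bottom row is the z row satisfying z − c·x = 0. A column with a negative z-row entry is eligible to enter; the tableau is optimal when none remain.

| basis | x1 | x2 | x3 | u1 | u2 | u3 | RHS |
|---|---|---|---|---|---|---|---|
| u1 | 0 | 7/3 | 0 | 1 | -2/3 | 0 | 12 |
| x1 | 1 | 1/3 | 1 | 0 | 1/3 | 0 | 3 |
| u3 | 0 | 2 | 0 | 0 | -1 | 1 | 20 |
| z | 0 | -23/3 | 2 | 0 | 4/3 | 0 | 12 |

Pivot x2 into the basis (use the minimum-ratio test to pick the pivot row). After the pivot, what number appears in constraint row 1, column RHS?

36/7

Ratio test on column x2 — row 1: 12/(7/3) = 36/7; row 2: 3/(1/3) = 9; row 3: 20/2 = 10. Minimum is 36/7 at row 1 (u1 leaves); pivot element 7/3.
Divide row 1 by 7/3; eliminate column x2 from the other rows.
In the new row 1, the RHS entry is the old entry divided by the pivot: 12/(7/3) = 36/7.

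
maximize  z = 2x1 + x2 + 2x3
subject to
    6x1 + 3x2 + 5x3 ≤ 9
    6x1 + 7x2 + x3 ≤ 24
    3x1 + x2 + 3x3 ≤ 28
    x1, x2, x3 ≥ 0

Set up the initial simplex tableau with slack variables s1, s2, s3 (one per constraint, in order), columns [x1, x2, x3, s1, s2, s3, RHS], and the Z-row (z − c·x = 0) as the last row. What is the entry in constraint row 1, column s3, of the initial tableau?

0

Slack s3 belongs to constraint 3; its column is the unit vector e_3, so the entry in row 1 is 0.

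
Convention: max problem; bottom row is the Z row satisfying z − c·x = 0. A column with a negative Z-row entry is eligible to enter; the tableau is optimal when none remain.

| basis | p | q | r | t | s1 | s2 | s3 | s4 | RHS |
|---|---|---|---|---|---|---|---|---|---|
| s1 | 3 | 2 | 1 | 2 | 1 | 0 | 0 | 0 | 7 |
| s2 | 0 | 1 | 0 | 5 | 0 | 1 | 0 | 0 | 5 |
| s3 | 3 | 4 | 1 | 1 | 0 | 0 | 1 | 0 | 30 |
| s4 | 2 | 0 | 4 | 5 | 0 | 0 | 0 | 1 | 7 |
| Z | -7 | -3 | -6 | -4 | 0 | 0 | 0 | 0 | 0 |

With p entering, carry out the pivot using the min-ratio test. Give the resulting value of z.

Ratio test on column p — row 1: 7/3 = 7/3; row 2: entry 0 ≤ 0; row 3: 30/3 = 10; row 4: 7/2 = 7/2. Minimum is 7/3 at row 1 (s1 leaves); pivot element 3.
Pivot on row 1; the Z-row RHS becomes 0 − (-7)·(7/3) = 49/3.

49/3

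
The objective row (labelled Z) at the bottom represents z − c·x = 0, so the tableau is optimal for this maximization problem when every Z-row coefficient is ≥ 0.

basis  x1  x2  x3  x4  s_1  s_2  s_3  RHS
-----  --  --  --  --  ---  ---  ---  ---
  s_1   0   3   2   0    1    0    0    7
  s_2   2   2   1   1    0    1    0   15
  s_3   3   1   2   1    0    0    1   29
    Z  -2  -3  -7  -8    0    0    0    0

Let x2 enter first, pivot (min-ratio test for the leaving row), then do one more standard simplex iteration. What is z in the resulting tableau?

Ratio test on column x2 — row 1: 7/3 = 7/3; row 2: 15/2 = 15/2; row 3: 29/1 = 29. Minimum is 7/3 at row 1 (s_1 leaves); pivot element 3.
Pivot on row 1; the Z-row RHS becomes 0 − (-3)·(7/3) = 7.
Next entering variable (most negative Z-row entry -8): x4.
Ratio test on column x4 — row 1: entry 0 ≤ 0; row 2: (31/3)/1 = 31/3; row 3: (80/3)/1 = 80/3. Minimum is 31/3 at row 2 (s_2 leaves); pivot element 1.
After the second pivot the Z-row RHS is 7 − (-8)·(31/3) = 269/3.

269/3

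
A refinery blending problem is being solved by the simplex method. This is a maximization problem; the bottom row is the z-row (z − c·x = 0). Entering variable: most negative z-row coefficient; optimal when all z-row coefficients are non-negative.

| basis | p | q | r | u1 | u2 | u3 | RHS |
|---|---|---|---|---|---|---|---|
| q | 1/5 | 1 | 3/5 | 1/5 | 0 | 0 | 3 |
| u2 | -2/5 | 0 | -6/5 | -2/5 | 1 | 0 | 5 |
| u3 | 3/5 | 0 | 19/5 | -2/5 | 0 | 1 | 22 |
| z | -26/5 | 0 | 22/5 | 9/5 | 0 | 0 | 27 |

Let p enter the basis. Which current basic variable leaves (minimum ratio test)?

q

Column p entries and ratios — q: 3/(1/5) = 15; u2: -2/5 ≤ 0, skip; u3: 22/(3/5) = 110/3.
Smallest ratio is 15 in the row of q, so q leaves.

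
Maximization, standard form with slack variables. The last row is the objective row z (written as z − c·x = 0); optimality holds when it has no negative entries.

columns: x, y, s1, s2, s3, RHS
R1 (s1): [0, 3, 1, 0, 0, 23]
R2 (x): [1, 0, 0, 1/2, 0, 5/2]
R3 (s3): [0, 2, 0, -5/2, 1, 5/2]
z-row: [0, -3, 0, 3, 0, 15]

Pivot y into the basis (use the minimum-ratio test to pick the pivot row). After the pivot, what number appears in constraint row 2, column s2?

1/2

Ratio test on column y — row 1: 23/3 = 23/3; row 2: entry 0 ≤ 0; row 3: (5/2)/2 = 5/4. Minimum is 5/4 at row 3 (s3 leaves); pivot element 2.
Divide row 3 by 2; eliminate column y from the other rows.
Row 2 update in column s2: 1/2 − 0·(-5/4) = 1/2.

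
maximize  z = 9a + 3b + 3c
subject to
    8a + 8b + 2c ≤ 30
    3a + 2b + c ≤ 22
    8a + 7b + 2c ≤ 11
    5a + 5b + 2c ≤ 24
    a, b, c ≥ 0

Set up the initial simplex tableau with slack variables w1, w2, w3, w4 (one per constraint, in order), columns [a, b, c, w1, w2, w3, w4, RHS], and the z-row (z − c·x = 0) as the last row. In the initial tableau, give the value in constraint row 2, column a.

3

Constraint 2 has coefficient 3 on a.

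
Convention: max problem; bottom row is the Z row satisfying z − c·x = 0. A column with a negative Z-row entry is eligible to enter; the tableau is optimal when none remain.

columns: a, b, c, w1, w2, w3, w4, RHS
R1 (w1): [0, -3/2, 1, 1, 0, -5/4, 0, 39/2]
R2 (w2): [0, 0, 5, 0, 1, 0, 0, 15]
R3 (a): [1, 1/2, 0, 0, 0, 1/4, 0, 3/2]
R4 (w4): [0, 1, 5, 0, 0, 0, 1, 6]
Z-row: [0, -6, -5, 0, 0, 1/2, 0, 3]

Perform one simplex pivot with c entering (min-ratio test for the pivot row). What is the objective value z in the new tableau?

Ratio test on column c — row 1: (39/2)/1 = 39/2; row 2: 15/5 = 3; row 3: entry 0 ≤ 0; row 4: 6/5 = 6/5. Minimum is 6/5 at row 4 (w4 leaves); pivot element 5.
Pivot on row 4; the Z-row RHS becomes 3 − (-5)·(6/5) = 9.

9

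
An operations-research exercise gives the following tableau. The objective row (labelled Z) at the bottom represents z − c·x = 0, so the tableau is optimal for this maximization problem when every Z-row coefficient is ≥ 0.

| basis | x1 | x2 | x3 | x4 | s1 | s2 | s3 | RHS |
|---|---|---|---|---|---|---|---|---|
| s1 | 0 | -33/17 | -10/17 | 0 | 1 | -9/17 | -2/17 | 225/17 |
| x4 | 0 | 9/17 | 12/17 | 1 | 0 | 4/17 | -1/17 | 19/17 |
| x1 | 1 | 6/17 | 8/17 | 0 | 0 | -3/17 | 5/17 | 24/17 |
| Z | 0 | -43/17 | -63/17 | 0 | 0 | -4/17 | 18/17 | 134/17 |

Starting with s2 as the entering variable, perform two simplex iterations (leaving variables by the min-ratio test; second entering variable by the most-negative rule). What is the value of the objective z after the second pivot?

55/4

Ratio test on column s2 — row 1: entry -9/17 ≤ 0; row 2: (19/17)/(4/17) = 19/4; row 3: entry -3/17 ≤ 0. Minimum is 19/4 at row 2 (x4 leaves); pivot element 4/17.
Pivot on row 2; the Z-row RHS becomes 134/17 − (-4/17)·(19/4) = 9.
Next entering variable (most negative Z-row entry -3): x3.
Ratio test on column x3 — row 1: (63/4)/1 = 63/4; row 2: (19/4)/3 = 19/12; row 3: (9/4)/1 = 9/4. Minimum is 19/12 at row 2 (s2 leaves); pivot element 3.
After the second pivot the Z-row RHS is 9 − (-3)·(19/12) = 55/4.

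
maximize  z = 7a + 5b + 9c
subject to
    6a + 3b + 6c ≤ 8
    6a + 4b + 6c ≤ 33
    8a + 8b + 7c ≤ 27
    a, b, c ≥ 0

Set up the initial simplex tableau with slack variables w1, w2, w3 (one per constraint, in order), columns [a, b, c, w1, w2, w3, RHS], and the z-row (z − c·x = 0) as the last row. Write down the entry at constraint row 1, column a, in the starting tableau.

Constraint 1 has coefficient 6 on a.

6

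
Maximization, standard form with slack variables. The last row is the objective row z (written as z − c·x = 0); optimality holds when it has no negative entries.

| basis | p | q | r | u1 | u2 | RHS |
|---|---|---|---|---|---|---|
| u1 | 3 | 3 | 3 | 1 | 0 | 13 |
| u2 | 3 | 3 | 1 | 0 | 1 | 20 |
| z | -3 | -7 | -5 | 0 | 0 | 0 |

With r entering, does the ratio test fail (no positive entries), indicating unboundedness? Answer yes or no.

no

Column r has positive entries in row(s) 1, 2, so the ratio test bounds it — not unbounded.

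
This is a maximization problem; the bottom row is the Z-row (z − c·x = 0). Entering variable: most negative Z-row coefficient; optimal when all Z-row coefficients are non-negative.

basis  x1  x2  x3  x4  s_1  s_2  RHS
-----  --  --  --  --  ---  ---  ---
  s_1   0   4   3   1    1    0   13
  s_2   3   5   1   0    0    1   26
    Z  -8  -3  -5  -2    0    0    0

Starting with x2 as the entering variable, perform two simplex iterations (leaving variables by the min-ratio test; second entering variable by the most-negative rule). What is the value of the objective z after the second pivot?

143/4

Ratio test on column x2 — row 1: 13/4 = 13/4; row 2: 26/5 = 26/5. Minimum is 13/4 at row 1 (s_1 leaves); pivot element 4.
Pivot on row 1; the Z-row RHS becomes 0 − (-3)·(13/4) = 39/4.
Next entering variable (most negative Z-row entry -8): x1.
Ratio test on column x1 — row 1: entry 0 ≤ 0; row 2: (39/4)/3 = 13/4. Minimum is 13/4 at row 2 (s_2 leaves); pivot element 3.
After the second pivot the Z-row RHS is 39/4 − (-8)·(13/4) = 143/4.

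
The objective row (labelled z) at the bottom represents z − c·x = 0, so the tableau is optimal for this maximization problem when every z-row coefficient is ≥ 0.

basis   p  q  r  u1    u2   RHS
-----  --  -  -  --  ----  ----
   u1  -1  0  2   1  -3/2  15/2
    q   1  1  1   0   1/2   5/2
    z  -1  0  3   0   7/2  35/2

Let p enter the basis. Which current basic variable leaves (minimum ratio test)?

q

Column p entries and ratios — u1: -1 ≤ 0, skip; q: (5/2)/1 = 5/2.
Smallest ratio is 5/2 in the row of q, so q leaves.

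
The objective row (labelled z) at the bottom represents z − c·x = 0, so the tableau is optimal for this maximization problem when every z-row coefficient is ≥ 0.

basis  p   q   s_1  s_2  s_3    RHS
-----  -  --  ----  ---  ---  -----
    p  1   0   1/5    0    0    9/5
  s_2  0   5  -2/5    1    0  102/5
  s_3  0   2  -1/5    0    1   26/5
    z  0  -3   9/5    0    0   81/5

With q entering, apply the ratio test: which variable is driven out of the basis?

Column q entries and ratios — p: 0 ≤ 0, skip; s_2: (102/5)/5 = 102/25; s_3: (26/5)/2 = 13/5.
Smallest ratio is 13/5 in the row of s_3, so s_3 leaves.

s_3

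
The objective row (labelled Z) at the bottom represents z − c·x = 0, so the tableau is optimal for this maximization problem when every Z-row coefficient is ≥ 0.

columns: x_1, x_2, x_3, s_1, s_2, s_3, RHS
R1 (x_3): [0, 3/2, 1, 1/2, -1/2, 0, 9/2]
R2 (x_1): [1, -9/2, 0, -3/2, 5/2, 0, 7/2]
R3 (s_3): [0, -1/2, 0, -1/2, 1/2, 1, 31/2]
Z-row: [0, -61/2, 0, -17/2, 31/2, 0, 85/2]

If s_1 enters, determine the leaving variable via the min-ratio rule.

x_3

Column s_1 entries and ratios — x_3: (9/2)/(1/2) = 9; x_1: -3/2 ≤ 0, skip; s_3: -1/2 ≤ 0, skip.
Smallest ratio is 9 in the row of x_3, so x_3 leaves.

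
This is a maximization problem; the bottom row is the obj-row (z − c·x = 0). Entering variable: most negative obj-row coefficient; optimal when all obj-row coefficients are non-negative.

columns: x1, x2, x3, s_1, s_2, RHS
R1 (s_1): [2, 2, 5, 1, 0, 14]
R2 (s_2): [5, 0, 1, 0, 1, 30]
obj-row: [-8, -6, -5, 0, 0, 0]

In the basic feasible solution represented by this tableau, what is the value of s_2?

s_2 is basic (row 2); its value is the RHS of that row, 30.

30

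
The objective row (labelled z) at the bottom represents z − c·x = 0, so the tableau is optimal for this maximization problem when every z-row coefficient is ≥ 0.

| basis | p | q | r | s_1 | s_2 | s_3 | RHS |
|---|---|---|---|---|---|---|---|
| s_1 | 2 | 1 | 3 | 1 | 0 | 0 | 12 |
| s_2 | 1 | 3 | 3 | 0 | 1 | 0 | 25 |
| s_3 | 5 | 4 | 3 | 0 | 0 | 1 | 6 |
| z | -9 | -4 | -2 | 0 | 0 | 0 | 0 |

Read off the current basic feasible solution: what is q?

q is not in the basis, so in the current basic feasible solution q = 0.

0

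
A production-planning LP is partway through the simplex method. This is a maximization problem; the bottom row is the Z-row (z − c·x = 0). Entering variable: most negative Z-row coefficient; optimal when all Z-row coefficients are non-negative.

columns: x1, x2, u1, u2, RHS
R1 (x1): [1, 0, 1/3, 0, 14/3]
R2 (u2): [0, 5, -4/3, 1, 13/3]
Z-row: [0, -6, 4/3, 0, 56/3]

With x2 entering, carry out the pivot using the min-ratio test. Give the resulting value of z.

Ratio test on column x2 — row 1: entry 0 ≤ 0; row 2: (13/3)/5 = 13/15. Minimum is 13/15 at row 2 (u2 leaves); pivot element 5.
Pivot on row 2; the Z-row RHS becomes 56/3 − (-6)·(13/15) = 358/15.

358/15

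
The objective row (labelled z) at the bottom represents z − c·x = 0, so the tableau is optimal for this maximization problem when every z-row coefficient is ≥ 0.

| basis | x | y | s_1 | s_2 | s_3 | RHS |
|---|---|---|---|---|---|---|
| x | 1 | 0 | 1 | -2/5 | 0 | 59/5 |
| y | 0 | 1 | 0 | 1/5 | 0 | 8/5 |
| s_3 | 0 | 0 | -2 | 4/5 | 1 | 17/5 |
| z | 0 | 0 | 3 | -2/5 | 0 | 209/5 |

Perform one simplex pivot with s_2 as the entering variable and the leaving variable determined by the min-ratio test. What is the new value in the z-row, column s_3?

Ratio test on column s_2 — row 1: entry -2/5 ≤ 0; row 2: (8/5)/(1/5) = 8; row 3: (17/5)/(4/5) = 17/4. Minimum is 17/4 at row 3 (s_3 leaves); pivot element 4/5.
Divide row 3 by 4/5; eliminate column s_2 from the other rows.
z-row update in column s_3: 0 − (-2/5)·(5/4) = 1/2.

1/2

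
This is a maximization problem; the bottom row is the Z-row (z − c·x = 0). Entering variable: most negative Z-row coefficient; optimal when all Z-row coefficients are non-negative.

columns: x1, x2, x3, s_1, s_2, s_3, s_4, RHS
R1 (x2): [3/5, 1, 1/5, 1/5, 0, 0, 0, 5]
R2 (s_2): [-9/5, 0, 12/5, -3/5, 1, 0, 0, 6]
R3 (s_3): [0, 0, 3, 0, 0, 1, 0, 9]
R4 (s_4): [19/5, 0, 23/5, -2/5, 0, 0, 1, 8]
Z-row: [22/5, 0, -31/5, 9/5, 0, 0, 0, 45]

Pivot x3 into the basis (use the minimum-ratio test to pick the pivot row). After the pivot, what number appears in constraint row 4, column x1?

Ratio test on column x3 — row 1: 5/(1/5) = 25; row 2: 6/(12/5) = 5/2; row 3: 9/3 = 3; row 4: 8/(23/5) = 40/23. Minimum is 40/23 at row 4 (s_4 leaves); pivot element 23/5.
Divide row 4 by 23/5; eliminate column x3 from the other rows.
In the new row 4, the x1 entry is the old entry divided by the pivot: (19/5)/(23/5) = 19/23.

19/23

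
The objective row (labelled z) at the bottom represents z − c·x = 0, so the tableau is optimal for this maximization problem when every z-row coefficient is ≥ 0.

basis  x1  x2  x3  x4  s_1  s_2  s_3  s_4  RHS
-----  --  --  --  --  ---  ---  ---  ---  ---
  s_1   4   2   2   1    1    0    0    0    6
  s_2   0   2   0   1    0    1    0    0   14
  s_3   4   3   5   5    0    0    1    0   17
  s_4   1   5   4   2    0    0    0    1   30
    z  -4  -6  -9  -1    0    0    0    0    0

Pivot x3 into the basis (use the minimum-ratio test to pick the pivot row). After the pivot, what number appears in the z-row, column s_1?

9/2

Ratio test on column x3 — row 1: 6/2 = 3; row 2: entry 0 ≤ 0; row 3: 17/5 = 17/5; row 4: 30/4 = 15/2. Minimum is 3 at row 1 (s_1 leaves); pivot element 2.
Divide row 1 by 2; eliminate column x3 from the other rows.
z-row update in column s_1: 0 − (-9)·(1/2) = 9/2.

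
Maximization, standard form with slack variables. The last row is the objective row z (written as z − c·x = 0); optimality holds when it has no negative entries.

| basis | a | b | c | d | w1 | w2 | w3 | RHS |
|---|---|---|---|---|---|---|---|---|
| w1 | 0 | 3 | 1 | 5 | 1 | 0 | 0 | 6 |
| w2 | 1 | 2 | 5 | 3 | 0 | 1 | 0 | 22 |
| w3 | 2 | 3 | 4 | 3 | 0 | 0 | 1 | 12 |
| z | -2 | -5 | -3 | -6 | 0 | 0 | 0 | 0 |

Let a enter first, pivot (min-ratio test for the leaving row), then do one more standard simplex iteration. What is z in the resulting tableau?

78/5

Ratio test on column a — row 1: entry 0 ≤ 0; row 2: 22/1 = 22; row 3: 12/2 = 6. Minimum is 6 at row 3 (w3 leaves); pivot element 2.
Pivot on row 3; the z-row RHS becomes 0 − (-2)·6 = 12.
Next entering variable (most negative z-row entry -3): d.
Ratio test on column d — row 1: 6/5 = 6/5; row 2: 16/(3/2) = 32/3; row 3: 6/(3/2) = 4. Minimum is 6/5 at row 1 (w1 leaves); pivot element 5.
After the second pivot the z-row RHS is 12 − (-3)·(6/5) = 78/5.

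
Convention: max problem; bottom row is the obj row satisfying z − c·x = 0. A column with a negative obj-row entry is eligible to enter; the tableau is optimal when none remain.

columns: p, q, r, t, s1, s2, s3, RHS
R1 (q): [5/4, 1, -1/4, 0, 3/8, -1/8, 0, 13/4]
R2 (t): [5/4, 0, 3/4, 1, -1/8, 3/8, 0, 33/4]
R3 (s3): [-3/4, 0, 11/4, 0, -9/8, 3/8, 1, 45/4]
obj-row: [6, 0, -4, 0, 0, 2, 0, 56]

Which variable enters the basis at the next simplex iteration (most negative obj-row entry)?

Negative obj-row entries: r: -4.
The most negative is -4 in column r, so r enters.

r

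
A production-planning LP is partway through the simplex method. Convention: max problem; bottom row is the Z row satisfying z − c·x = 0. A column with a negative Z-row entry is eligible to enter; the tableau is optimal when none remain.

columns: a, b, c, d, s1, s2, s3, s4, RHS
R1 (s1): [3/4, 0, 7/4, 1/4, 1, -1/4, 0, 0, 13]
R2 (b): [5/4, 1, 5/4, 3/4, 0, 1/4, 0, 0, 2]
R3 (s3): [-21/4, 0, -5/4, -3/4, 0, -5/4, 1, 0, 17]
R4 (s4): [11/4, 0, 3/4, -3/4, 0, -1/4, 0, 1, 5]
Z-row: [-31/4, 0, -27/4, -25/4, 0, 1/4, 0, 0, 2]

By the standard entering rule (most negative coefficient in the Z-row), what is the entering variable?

a

Negative Z-row entries: a: -31/4, c: -27/4, d: -25/4.
The most negative is -31/4 in column a, so a enters.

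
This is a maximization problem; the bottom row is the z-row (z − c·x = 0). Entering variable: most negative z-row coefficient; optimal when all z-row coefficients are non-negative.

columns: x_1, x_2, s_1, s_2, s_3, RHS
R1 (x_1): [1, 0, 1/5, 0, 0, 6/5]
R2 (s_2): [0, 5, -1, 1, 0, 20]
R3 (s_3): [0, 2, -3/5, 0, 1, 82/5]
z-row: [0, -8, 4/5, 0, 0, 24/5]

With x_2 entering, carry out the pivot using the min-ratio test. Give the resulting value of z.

184/5

Ratio test on column x_2 — row 1: entry 0 ≤ 0; row 2: 20/5 = 4; row 3: (82/5)/2 = 41/5. Minimum is 4 at row 2 (s_2 leaves); pivot element 5.
Pivot on row 2; the z-row RHS becomes 24/5 − (-8)·4 = 184/5.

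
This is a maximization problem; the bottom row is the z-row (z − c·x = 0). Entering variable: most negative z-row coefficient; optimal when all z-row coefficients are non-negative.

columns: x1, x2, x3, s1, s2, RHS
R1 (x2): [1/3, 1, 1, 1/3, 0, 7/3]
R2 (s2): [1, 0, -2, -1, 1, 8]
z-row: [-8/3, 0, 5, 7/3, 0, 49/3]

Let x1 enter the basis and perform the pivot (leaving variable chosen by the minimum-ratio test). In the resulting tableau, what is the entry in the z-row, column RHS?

Ratio test on column x1 — row 1: (7/3)/(1/3) = 7; row 2: 8/1 = 8. Minimum is 7 at row 1 (x2 leaves); pivot element 1/3.
Divide row 1 by 1/3; eliminate column x1 from the other rows.
z-row update in column RHS: 49/3 − (-8/3)·7 = 35.

35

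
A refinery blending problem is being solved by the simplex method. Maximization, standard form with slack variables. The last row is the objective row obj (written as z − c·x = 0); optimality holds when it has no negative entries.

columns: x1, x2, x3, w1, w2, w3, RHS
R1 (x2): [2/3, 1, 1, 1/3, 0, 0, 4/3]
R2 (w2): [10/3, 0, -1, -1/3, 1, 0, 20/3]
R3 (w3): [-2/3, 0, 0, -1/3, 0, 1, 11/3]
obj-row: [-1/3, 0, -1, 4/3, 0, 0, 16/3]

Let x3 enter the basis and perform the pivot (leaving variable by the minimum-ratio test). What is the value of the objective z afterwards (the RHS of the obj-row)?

Ratio test on column x3 — row 1: (4/3)/1 = 4/3; row 2: entry -1 ≤ 0; row 3: entry 0 ≤ 0. Minimum is 4/3 at row 1 (x2 leaves); pivot element 1.
Pivot on row 1; the obj-row RHS becomes 16/3 − (-1)·(4/3) = 20/3.

20/3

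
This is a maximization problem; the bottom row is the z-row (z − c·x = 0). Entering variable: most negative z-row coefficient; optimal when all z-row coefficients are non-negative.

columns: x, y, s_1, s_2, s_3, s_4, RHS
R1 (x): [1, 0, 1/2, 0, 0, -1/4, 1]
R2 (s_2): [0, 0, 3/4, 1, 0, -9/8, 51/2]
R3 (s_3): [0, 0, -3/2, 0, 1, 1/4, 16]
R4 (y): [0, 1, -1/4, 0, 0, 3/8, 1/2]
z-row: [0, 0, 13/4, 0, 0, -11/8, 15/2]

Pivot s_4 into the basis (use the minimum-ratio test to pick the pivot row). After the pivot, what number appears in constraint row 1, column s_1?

Ratio test on column s_4 — row 1: entry -1/4 ≤ 0; row 2: entry -9/8 ≤ 0; row 3: 16/(1/4) = 64; row 4: (1/2)/(3/8) = 4/3. Minimum is 4/3 at row 4 (y leaves); pivot element 3/8.
Divide row 4 by 3/8; eliminate column s_4 from the other rows.
Row 1 update in column s_1: 1/2 − (-1/4)·(-2/3) = 1/3.

1/3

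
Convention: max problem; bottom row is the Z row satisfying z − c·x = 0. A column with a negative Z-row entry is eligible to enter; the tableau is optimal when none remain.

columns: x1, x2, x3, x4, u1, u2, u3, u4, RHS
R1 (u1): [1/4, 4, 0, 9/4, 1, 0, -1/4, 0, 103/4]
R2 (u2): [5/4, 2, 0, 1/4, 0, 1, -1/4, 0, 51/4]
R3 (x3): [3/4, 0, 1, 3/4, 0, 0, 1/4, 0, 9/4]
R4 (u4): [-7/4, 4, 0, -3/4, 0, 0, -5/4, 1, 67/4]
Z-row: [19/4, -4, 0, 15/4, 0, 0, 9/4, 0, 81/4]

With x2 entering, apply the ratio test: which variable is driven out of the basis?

Column x2 entries and ratios — u1: (103/4)/4 = 103/16; u2: (51/4)/2 = 51/8; x3: 0 ≤ 0, skip; u4: (67/4)/4 = 67/16.
Smallest ratio is 67/16 in the row of u4, so u4 leaves.

u4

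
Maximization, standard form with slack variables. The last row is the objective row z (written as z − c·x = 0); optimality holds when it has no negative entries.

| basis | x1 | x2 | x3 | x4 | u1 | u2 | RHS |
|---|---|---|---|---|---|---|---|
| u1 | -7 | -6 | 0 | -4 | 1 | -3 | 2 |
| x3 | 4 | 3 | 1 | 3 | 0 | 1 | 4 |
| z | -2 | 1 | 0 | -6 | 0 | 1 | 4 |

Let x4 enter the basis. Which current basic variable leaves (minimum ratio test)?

x3

Column x4 entries and ratios — u1: -4 ≤ 0, skip; x3: 4/3 = 4/3.
Smallest ratio is 4/3 in the row of x3, so x3 leaves.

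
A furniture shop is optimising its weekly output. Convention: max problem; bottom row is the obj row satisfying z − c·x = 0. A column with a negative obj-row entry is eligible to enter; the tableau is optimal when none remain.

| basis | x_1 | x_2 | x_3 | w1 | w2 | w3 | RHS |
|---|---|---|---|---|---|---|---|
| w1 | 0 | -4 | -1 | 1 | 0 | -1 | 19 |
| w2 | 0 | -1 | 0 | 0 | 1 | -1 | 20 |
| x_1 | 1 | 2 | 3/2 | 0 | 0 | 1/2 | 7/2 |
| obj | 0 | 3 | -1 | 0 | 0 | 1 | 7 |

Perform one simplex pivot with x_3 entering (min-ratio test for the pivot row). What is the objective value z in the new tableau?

28/3

Ratio test on column x_3 — row 1: entry -1 ≤ 0; row 2: entry 0 ≤ 0; row 3: (7/2)/(3/2) = 7/3. Minimum is 7/3 at row 3 (x_1 leaves); pivot element 3/2.
Pivot on row 3; the obj-row RHS becomes 7 − (-1)·(7/3) = 28/3.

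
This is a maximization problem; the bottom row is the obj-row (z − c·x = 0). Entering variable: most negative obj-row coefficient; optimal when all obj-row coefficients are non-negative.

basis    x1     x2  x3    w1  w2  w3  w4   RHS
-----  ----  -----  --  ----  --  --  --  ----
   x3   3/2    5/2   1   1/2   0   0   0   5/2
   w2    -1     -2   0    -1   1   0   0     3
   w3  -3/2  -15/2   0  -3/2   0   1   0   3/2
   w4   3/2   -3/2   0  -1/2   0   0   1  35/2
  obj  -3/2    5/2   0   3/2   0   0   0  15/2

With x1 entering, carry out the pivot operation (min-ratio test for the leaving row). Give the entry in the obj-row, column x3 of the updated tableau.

1

Ratio test on column x1 — row 1: (5/2)/(3/2) = 5/3; row 2: entry -1 ≤ 0; row 3: entry -3/2 ≤ 0; row 4: (35/2)/(3/2) = 35/3. Minimum is 5/3 at row 1 (x3 leaves); pivot element 3/2.
Divide row 1 by 3/2; eliminate column x1 from the other rows.
obj-row update in column x3: 0 − (-3/2)·(2/3) = 1.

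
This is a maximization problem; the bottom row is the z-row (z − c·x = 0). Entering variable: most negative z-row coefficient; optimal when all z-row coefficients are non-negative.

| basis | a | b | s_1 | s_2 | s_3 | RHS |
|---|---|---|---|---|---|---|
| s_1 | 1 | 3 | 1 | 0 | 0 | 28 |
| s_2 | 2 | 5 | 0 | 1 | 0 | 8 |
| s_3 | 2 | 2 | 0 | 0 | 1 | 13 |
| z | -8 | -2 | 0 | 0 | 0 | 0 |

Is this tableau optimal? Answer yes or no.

The z-row has a negative entry -8 in column a, so it is not optimal.

no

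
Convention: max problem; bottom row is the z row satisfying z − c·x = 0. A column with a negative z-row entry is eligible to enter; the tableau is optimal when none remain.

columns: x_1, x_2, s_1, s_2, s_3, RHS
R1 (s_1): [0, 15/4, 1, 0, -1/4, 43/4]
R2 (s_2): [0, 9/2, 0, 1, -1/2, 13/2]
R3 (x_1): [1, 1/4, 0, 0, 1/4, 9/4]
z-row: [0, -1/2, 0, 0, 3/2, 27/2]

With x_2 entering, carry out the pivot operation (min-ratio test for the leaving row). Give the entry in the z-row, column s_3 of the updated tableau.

Ratio test on column x_2 — row 1: (43/4)/(15/4) = 43/15; row 2: (13/2)/(9/2) = 13/9; row 3: (9/4)/(1/4) = 9. Minimum is 13/9 at row 2 (s_2 leaves); pivot element 9/2.
Divide row 2 by 9/2; eliminate column x_2 from the other rows.
z-row update in column s_3: 3/2 − (-1/2)·(-1/9) = 13/9.

13/9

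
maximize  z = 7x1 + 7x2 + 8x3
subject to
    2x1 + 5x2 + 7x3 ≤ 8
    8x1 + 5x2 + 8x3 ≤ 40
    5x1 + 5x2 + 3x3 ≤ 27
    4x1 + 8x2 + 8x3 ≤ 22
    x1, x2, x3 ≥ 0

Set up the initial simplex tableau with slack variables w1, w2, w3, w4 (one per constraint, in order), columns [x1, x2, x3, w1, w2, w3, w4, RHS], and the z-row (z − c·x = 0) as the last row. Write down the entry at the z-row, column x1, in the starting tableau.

The z-row carries the negated objective coefficients: the x1 entry is -7.

-7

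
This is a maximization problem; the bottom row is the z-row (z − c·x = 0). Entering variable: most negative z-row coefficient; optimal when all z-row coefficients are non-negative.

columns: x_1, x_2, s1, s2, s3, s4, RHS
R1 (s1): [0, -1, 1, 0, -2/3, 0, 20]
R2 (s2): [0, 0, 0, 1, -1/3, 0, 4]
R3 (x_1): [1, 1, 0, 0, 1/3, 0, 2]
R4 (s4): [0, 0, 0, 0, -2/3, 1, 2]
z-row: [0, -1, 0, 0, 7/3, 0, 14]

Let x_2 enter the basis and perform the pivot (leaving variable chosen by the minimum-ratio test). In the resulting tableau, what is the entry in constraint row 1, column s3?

Ratio test on column x_2 — row 1: entry -1 ≤ 0; row 2: entry 0 ≤ 0; row 3: 2/1 = 2; row 4: entry 0 ≤ 0. Minimum is 2 at row 3 (x_1 leaves); pivot element 1.
Divide row 3 by 1; eliminate column x_2 from the other rows.
Row 1 update in column s3: -2/3 − (-1)·(1/3) = -1/3.

-1/3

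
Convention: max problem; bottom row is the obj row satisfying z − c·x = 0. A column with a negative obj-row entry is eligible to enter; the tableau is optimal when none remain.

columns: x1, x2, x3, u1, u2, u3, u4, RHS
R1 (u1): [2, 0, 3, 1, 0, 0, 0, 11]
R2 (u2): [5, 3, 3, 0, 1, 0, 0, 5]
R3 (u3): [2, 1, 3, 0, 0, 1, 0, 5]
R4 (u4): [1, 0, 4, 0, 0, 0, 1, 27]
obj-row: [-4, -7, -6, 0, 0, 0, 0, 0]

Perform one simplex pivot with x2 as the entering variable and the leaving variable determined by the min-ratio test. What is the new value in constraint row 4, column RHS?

Ratio test on column x2 — row 1: entry 0 ≤ 0; row 2: 5/3 = 5/3; row 3: 5/1 = 5; row 4: entry 0 ≤ 0. Minimum is 5/3 at row 2 (u2 leaves); pivot element 3.
Divide row 2 by 3; eliminate column x2 from the other rows.
Row 4 update in column RHS: 27 − 0·(5/3) = 27.

27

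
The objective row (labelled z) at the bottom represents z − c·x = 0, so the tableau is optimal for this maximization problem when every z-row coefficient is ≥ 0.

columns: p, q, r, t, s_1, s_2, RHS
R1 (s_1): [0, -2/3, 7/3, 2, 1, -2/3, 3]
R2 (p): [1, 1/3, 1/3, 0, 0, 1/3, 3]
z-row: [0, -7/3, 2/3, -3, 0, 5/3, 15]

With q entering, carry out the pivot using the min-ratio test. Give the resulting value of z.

36

Ratio test on column q — row 1: entry -2/3 ≤ 0; row 2: 3/(1/3) = 9. Minimum is 9 at row 2 (p leaves); pivot element 1/3.
Pivot on row 2; the z-row RHS becomes 15 − (-7/3)·9 = 36.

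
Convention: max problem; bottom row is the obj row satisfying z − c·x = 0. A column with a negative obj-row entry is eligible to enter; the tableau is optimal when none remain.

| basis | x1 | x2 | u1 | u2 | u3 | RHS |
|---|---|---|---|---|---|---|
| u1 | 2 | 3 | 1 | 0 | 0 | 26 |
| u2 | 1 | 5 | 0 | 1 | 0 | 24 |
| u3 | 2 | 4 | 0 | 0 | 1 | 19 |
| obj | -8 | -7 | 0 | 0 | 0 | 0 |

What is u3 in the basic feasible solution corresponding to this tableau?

u3 is basic (row 3); its value is the RHS of that row, 19.

19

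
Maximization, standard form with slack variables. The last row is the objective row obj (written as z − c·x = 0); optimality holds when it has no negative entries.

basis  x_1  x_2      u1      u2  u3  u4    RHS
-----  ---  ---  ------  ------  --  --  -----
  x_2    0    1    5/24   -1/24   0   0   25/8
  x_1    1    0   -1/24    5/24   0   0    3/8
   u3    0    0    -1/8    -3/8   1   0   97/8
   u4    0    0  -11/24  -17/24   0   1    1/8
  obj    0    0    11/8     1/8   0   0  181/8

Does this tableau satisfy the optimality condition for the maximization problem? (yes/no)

yes

Every obj-row coefficient is ≥ 0, so the tableau is optimal.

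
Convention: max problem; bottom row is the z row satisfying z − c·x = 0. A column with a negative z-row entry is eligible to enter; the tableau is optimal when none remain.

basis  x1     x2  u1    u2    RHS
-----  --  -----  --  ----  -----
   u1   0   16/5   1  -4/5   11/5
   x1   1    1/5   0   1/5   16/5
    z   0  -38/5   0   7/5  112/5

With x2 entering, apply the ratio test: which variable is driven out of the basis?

Column x2 entries and ratios — u1: (11/5)/(16/5) = 11/16; x1: (16/5)/(1/5) = 16.
Smallest ratio is 11/16 in the row of u1, so u1 leaves.

u1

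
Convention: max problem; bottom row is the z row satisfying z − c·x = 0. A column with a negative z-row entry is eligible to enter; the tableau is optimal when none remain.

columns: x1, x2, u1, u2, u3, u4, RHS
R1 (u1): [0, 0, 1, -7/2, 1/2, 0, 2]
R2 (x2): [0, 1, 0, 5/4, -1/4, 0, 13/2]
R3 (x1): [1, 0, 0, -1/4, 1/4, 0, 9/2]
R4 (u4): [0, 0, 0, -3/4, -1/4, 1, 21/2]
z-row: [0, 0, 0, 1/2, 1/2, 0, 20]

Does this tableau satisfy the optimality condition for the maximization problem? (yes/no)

yes

Every z-row coefficient is ≥ 0, so the tableau is optimal.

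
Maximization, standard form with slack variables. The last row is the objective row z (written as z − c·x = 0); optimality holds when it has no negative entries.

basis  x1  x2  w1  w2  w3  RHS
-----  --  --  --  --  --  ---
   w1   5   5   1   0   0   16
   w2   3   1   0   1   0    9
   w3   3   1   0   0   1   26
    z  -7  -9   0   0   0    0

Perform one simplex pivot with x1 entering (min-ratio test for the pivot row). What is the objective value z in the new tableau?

Ratio test on column x1 — row 1: 16/5 = 16/5; row 2: 9/3 = 3; row 3: 26/3 = 26/3. Minimum is 3 at row 2 (w2 leaves); pivot element 3.
Pivot on row 2; the z-row RHS becomes 0 − (-7)·3 = 21.

21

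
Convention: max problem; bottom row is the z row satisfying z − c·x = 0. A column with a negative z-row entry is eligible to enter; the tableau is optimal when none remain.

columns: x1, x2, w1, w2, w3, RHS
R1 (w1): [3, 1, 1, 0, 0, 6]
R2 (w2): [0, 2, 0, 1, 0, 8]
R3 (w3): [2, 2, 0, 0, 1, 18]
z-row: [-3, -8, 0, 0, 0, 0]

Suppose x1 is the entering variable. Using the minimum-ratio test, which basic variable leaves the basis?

w1

Column x1 entries and ratios — w1: 6/3 = 2; w2: 0 ≤ 0, skip; w3: 18/2 = 9.
Smallest ratio is 2 in the row of w1, so w1 leaves.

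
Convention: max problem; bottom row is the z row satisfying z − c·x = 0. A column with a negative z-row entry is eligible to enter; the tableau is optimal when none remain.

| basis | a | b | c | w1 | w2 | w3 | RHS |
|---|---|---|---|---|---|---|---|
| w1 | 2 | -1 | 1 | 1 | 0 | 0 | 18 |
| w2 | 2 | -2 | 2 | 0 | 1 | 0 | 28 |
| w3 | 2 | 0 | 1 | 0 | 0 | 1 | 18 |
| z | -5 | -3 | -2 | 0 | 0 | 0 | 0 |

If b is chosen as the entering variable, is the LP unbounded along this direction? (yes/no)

Every constraint-row entry in column b is ≤ 0, so increasing b is unbounded.

yes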